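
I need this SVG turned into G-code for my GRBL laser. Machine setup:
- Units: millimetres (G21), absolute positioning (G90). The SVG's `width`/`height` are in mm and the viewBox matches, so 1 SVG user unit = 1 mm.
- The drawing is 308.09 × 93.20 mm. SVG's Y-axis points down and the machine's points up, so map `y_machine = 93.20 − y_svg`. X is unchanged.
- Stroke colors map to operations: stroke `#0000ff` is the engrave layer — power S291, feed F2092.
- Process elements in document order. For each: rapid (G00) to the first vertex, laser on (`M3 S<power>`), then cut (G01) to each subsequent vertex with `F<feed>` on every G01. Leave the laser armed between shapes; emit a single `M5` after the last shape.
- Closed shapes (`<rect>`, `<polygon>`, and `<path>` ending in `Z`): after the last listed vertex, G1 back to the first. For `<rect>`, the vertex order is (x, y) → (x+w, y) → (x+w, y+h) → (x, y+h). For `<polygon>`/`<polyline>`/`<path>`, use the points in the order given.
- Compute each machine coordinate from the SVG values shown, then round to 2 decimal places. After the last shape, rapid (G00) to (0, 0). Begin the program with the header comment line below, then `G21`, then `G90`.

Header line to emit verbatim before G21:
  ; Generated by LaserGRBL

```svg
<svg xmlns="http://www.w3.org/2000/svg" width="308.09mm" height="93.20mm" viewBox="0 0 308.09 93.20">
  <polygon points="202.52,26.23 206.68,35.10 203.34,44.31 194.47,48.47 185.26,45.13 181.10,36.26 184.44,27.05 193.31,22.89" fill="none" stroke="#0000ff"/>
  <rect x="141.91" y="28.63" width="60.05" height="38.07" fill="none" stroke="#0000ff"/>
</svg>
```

; Generated by LaserGRBL
G21
G90
G00 X202.52 Y66.97
M3 S291
G01 X206.68 Y58.10 F2092
G01 X203.34 Y48.89 F2092
G01 X194.47 Y44.73 F2092
G01 X185.26 Y48.07 F2092
G01 X181.10 Y56.94 F2092
G01 X184.44 Y66.15 F2092
G01 X193.31 Y70.31 F2092
G01 X202.52 Y66.97 F2092
G00 X141.91 Y64.57
M3 S291
G01 X201.96 Y64.57 F2092
G01 X201.96 Y26.50 F2092
G01 X141.91 Y26.50 F2092
G01 X141.91 Y64.57 F2092
M5
G00 X0.00 Y0.00

1 u = 1 mm; y_m = 93.20 − y.

[1] `<polygon>` regular polygon, #0000ff→engrave S291 F2092: (202.52,66.97) → (206.68,58.10) → (203.34,48.89) → (194.47,44.73) → (185.26,48.07) → (181.10,56.94) → (184.44,66.15) → (193.31,70.31) → (202.52,66.97) (closed)

[2] `<rect>` rectangle, #0000ff→engrave S291 F2092: (141.91,64.57) → (201.96,64.57) → (201.96,26.50) → (141.91,26.50) → (141.91,64.57) (closed)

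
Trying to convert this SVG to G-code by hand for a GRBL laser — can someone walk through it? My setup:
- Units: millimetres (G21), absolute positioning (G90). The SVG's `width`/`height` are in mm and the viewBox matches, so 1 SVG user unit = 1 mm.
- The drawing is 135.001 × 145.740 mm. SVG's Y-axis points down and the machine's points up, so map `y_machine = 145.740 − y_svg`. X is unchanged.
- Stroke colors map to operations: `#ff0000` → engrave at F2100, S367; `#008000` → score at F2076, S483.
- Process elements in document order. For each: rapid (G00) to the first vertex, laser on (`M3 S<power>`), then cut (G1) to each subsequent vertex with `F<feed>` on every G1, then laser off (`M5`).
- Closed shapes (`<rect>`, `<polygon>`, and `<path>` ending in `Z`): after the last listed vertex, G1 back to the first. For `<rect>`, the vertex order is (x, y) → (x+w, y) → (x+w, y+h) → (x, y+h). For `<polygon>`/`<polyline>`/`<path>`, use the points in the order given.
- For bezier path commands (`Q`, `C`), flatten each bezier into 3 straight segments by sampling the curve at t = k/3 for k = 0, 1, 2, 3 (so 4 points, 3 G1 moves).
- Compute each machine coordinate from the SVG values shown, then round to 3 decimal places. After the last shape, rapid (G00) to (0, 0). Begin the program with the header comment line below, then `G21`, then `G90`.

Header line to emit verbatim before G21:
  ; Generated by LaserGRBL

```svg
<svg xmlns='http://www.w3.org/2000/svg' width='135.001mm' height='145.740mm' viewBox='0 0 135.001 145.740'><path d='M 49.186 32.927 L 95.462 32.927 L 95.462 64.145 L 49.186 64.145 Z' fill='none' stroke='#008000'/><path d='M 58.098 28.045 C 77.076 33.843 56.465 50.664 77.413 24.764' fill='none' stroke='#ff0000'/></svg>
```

1 u = 1 mm; y_m = 145.740 − y.

[1] `<path>` rectangle, #008000→score S483 F2076: (49.186,112.813) → (95.462,112.813) → (95.462,81.595) → (49.186,81.595) → (49.186,112.813) (closed)

[2] `<path>` cubic bezier, #ff0000→engrave S367 F2100: (58.098,117.695) → (66.885,110.213) → (67.313,107.326) → (77.413,120.976)

; Generated by LaserGRBL
G21
G90
G00 X49.186 Y112.813
M3 S483
G1 X95.462 Y112.813 F2076
G1 X95.462 Y81.595 F2076
G1 X49.186 Y81.595 F2076
G1 X49.186 Y112.813 F2076
M5
G00 X58.098 Y117.695
M3 S367
G1 X66.885 Y110.213 F2100
G1 X67.313 Y107.326 F2100
G1 X77.413 Y120.976 F2100
M5
G00 X0.000 Y0.000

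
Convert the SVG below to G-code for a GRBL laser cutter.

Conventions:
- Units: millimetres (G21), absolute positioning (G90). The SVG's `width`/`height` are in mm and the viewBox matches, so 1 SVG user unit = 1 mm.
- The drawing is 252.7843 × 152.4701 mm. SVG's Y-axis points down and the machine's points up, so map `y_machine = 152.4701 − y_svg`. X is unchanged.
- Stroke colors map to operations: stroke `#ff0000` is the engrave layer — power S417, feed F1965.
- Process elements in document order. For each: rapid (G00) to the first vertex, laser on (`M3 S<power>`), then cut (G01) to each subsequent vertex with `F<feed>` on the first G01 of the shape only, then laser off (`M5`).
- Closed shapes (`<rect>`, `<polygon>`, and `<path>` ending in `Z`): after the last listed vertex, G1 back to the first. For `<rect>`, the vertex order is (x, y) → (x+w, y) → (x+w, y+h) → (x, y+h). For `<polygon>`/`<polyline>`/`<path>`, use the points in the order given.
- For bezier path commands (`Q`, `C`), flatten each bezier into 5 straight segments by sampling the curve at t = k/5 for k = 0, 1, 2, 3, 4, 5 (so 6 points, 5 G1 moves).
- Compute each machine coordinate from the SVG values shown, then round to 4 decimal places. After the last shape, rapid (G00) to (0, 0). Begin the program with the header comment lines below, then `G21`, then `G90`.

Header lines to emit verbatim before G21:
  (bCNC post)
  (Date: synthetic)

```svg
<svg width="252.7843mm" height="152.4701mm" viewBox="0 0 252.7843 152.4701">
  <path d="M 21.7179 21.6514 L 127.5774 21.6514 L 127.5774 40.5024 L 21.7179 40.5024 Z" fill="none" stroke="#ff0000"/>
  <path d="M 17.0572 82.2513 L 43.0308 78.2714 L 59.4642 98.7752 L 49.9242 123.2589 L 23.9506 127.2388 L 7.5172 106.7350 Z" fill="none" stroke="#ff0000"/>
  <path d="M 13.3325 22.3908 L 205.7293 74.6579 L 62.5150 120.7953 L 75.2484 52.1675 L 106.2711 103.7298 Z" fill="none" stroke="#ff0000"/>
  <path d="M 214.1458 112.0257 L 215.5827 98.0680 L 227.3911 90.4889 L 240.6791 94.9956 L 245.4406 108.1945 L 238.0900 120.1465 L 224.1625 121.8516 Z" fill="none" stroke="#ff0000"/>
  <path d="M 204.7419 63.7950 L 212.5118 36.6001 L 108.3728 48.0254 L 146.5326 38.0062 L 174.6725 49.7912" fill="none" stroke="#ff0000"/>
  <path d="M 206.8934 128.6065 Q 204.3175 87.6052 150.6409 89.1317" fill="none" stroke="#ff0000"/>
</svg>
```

(bCNC post)
(Date: synthetic)
G21
G90
G00 X21.7179 Y130.8187
M3 S417
G01 X127.5774 Y130.8187 F1965
G01 X127.5774 Y111.9677
G01 X21.7179 Y111.9677
G01 X21.7179 Y130.8187
M5
G00 X17.0572 Y70.2188
M3 S417
G01 X43.0308 Y74.1987 F1965
G01 X59.4642 Y53.6949
G01 X49.9242 Y29.2112
G01 X23.9506 Y25.2313
G01 X7.5172 Y45.7351
G01 X17.0572 Y70.2188
M5
G00 X13.3325 Y130.0793
M3 S417
G01 X205.7293 Y77.8122 F1965
G01 X62.5150 Y31.6748
G01 X75.2484 Y100.3026
G01 X106.2711 Y48.7403
G01 X13.3325 Y130.0793
M5
G00 X214.1458 Y40.4444
M3 S417
G01 X215.5827 Y54.4021 F1965
G01 X227.3911 Y61.9812
G01 X240.6791 Y57.4745
G01 X245.4406 Y44.2756
G01 X238.0900 Y32.3236
G01 X224.1625 Y30.6185
G01 X214.1458 Y40.4444
M5
G00 X204.7419 Y88.6751
M3 S417
G01 X212.5118 Y115.8700 F1965
G01 X108.3728 Y104.4447
G01 X146.5326 Y114.4639
G01 X174.6725 Y102.6789
M5
G00 X206.8934 Y23.8636
M3 S417
G01 X203.8190 Y38.5630 F1965
G01 X196.6566 Y49.8602
G01 X185.4061 Y57.7552
G01 X170.0675 Y62.2479
G01 X150.6409 Y63.3384
M5
G00 X0.0000 Y0.0000

viewBox `0 0 252.7843 152.4701` with mm width/height → 1 unit = 1 mm. Flip: y_m = 152.4701 − y_svg.

**Shape 1** — `<path>` rectangle, stroke `#ff0000` → engrave (S417, F1965). Machine vertices: (21.7179,130.8187) → (127.5774,130.8187) → (127.5774,111.9677) → (21.7179,111.9677) → (21.7179,130.8187). Closed: final G1 returns to the first vertex.

**Shape 2** — `<path>` regular polygon, stroke `#ff0000` → engrave (S417, F1965). Machine vertices: (17.0572,70.2188) → (43.0308,74.1987) → (59.4642,53.6949) → (49.9242,29.2112) → (23.9506,25.2313) → (7.5172,45.7351) → (17.0572,70.2188). Closed: final G1 returns to the first vertex.

**Shape 3** — `<path>` closed polygon, stroke `#ff0000` → engrave (S417, F1965). Machine vertices: (13.3325,130.0793) → (205.7293,77.8122) → (62.5150,31.6748) → (75.2484,100.3026) → (106.2711,48.7403) → (13.3325,130.0793). Closed: final G1 returns to the first vertex.

**Shape 4** — `<path>` regular polygon, stroke `#ff0000` → engrave (S417, F1965). Machine vertices: (214.1458,40.4444) → (215.5827,54.4021) → (227.3911,61.9812) → (240.6791,57.4745) → (245.4406,44.2756) → (238.0900,32.3236) → (224.1625,30.6185) → (214.1458,40.4444). Closed: final G1 returns to the first vertex.

**Shape 5** — `<path>` open polyline, stroke `#ff0000` → engrave (S417, F1965). Machine vertices: (204.7419,88.6751) → (212.5118,115.8700) → (108.3728,104.4447) → (146.5326,114.4639) → (174.6725,102.6789). Open path.

**Shape 6** — `<path>` quadratic bezier, stroke `#ff0000` → engrave (S417, F1965). Control points (SVG): P0=(206.8934,128.6065), P1=(204.3175,87.6052), P2=(150.6409,89.1317); sampled at t=k/5. Machine vertices: (206.8934,23.8636) → (203.8190,38.5630) → (196.6566,49.8602) → (185.4061,57.7552) → (170.0675,62.2479) → (150.6409,63.3384). Open path.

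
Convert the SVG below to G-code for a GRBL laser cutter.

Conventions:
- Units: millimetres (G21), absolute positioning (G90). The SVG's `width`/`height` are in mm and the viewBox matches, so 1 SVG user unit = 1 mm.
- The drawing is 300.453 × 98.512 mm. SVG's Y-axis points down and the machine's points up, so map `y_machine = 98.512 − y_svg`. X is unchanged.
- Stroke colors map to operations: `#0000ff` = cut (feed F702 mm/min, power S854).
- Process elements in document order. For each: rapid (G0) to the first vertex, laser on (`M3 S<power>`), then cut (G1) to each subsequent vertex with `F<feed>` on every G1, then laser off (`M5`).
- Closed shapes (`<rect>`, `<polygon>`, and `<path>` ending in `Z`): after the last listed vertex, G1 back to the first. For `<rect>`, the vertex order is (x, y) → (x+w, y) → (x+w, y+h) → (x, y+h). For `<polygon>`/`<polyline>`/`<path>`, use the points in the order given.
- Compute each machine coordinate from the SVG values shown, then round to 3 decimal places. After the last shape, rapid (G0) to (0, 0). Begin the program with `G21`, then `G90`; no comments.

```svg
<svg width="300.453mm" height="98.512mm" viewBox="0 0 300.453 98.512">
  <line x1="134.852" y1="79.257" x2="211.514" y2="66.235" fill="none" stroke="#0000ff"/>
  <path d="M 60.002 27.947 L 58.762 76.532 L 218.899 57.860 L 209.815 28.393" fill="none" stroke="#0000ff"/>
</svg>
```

viewBox `0 0 300.453 98.512` with mm width/height → 1 unit = 1 mm. Flip: y_m = 98.512 − y_svg.

**Shape 1** — `<line>` line segment, stroke `#0000ff` → cut (S854, F702). Machine vertices: (134.852,19.255) → (211.514,32.277). Open path.

**Shape 2** — `<path>` open polyline, stroke `#0000ff` → cut (S854, F702). Machine vertices: (60.002,70.565) → (58.762,21.980) → (218.899,40.652) → (209.815,70.119). Open path.

G21
G90
G0 X134.852 Y19.255
M3 S854
G1 X211.514 Y32.277 F702
M5
G0 X60.002 Y70.565
M3 S854
G1 X58.762 Y21.980 F702
G1 X218.899 Y40.652 F702
G1 X209.815 Y70.119 F702
M5
G0 X0.000 Y0.000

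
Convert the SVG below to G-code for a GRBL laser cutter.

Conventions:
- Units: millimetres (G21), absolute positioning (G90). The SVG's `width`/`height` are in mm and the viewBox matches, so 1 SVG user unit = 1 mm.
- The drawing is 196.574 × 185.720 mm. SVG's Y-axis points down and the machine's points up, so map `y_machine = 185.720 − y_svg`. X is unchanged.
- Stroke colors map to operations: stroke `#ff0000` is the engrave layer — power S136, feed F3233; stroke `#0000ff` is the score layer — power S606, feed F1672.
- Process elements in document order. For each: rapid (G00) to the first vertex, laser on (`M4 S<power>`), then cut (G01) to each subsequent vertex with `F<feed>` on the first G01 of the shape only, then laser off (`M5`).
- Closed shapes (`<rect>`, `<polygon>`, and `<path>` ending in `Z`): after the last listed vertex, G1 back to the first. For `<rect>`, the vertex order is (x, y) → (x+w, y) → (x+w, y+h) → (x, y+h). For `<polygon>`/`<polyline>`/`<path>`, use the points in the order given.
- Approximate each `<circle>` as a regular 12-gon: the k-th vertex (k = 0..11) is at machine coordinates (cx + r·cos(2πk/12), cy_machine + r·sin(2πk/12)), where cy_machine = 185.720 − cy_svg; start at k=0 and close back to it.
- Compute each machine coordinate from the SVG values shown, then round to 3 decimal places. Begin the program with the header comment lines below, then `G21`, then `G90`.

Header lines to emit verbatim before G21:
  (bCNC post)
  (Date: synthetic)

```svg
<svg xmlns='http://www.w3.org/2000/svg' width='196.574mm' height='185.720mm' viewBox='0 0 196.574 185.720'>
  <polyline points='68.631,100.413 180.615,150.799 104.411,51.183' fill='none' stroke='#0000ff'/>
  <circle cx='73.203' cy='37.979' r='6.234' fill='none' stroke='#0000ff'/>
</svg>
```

viewBox `0 0 196.574 185.720` with mm width/height → 1 unit = 1 mm. Flip: y_m = 185.720 − y_svg.

**Shape 1** — `<polyline>` open polyline, stroke `#0000ff` → score (S606, F1672). Machine vertices: (68.631,85.307) → (180.615,34.921) → (104.411,134.537). Open path.

**Shape 2** — `<circle>` circle, stroke `#0000ff` → score (S606, F1672). Machine vertices: (79.437,147.741) → (78.602,150.858) → (76.320,153.140) → (73.203,153.975) → (70.086,153.140) → (67.804,150.858) → (66.969,147.741) → (67.804,144.624) → (70.086,142.342) → (73.203,141.507) → (76.320,142.342) → (78.602,144.624) → (79.437,147.741). Closed: final G1 returns to the first vertex.

(bCNC post)
(Date: synthetic)
G21
G90
G00 X68.631 Y85.307
M4 S606
G01 X180.615 Y34.921 F1672
G01 X104.411 Y134.537
M5
G00 X79.437 Y147.741
M4 S606
G01 X78.602 Y150.858 F1672
G01 X76.320 Y153.140
G01 X73.203 Y153.975
G01 X70.086 Y153.140
G01 X67.804 Y150.858
G01 X66.969 Y147.741
G01 X67.804 Y144.624
G01 X70.086 Y142.342
G01 X73.203 Y141.507
G01 X76.320 Y142.342
G01 X78.602 Y144.624
G01 X79.437 Y147.741
M5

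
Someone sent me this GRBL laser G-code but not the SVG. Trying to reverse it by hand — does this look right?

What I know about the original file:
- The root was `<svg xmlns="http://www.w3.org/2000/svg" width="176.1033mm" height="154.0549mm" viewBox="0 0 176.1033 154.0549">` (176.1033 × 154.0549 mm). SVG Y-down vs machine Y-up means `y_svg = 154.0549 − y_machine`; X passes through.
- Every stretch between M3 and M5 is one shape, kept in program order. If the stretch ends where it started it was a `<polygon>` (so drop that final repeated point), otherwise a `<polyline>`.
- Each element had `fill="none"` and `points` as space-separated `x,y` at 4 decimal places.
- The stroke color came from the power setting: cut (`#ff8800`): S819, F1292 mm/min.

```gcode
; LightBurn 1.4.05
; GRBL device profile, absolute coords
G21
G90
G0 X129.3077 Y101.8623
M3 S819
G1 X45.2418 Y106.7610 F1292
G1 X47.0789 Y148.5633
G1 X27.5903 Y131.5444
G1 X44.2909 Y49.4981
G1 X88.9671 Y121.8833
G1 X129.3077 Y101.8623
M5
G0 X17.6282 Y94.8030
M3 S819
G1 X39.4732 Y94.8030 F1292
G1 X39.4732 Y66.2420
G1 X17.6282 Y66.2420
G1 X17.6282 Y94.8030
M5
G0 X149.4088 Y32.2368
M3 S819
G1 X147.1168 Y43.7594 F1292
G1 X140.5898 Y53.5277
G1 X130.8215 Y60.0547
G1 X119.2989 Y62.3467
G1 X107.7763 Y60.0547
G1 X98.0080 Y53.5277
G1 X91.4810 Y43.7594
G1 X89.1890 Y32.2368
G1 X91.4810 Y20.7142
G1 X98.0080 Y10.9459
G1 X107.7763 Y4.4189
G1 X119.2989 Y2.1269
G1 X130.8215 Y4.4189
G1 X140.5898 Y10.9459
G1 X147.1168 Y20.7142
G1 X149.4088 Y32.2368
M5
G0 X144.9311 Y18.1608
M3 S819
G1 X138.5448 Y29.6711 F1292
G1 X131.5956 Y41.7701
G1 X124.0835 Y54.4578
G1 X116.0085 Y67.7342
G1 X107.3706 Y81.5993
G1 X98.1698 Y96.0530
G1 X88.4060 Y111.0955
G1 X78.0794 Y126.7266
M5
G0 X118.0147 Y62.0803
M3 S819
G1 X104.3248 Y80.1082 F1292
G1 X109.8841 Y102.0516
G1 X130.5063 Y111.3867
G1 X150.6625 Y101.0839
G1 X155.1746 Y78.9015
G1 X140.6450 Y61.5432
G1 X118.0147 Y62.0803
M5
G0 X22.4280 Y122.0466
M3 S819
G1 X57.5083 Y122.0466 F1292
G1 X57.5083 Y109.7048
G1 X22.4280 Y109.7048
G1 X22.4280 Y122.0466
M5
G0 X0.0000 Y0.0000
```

<svg xmlns="http://www.w3.org/2000/svg" width="176.1033mm" height="154.0549mm" viewBox="0 0 176.1033 154.0549">
  <polygon points="129.3077,52.1926 45.2418,47.2939 47.0789,5.4916 27.5903,22.5105 44.2909,104.5568 88.9671,32.1716" fill="none" stroke="#ff8800"/>
  <polygon points="17.6282,59.2519 39.4732,59.2519 39.4732,87.8129 17.6282,87.8129" fill="none" stroke="#ff8800"/>
  <polygon points="149.4088,121.8181 147.1168,110.2955 140.5898,100.5272 130.8215,94.0002 119.2989,91.7082 107.7763,94.0002 98.0080,100.5272 91.4810,110.2955 89.1890,121.8181 91.4810,133.3407 98.0080,143.1090 107.7763,149.6360 119.2989,151.9280 130.8215,149.6360 140.5898,143.1090 147.1168,133.3407" fill="none" stroke="#ff8800"/>
  <polyline points="144.9311,135.8941 138.5448,124.3838 131.5956,112.2848 124.0835,99.5971 116.0085,86.3207 107.3706,72.4556 98.1698,58.0019 88.4060,42.9594 78.0794,27.3283" fill="none" stroke="#ff8800"/>
  <polygon points="118.0147,91.9746 104.3248,73.9467 109.8841,52.0033 130.5063,42.6682 150.6625,52.9710 155.1746,75.1534 140.6450,92.5117" fill="none" stroke="#ff8800"/>
  <polygon points="22.4280,32.0083 57.5083,32.0083 57.5083,44.3501 22.4280,44.3501" fill="none" stroke="#ff8800"/>
</svg>

Machine Y-up, SVG Y-down with viewBox height 154.0549, so y_svg = 154.0549 − y_machine; X carries over. Every run uses S819, so all elements get stroke `#ff8800` (cut).

Run 1: The run returns to its start, so emit a `<polygon>` with points (Y-flipped): 129.3077,52.1926 45.2418,47.2939 47.0789,5.4916 27.5903,22.5105 44.2909,104.5568 88.9671,32.1716.

Run 2: The run returns to its start, so emit a `<polygon>` with points (Y-flipped): 17.6282,59.2519 39.4732,59.2519 39.4732,87.8129 17.6282,87.8129.

Run 3: The run returns to its start, so emit a `<polygon>` with points (Y-flipped): 149.4088,121.8181 147.1168,110.2955 140.5898,100.5272 130.8215,94.0002 119.2989,91.7082 107.7763,94.0002 98.0080,100.5272 91.4810,110.2955 89.1890,121.8181 91.4810,133.3407 98.0080,143.1090 107.7763,149.6360 119.2989,151.9280 130.8215,149.6360 140.5898,143.1090 147.1168,133.3407.

Run 4: The run is open, so emit a `<polyline>` with points (Y-flipped): 144.9311,135.8941 138.5448,124.3838 131.5956,112.2848 124.0835,99.5971 116.0085,86.3207 107.3706,72.4556 98.1698,58.0019 88.4060,42.9594 78.0794,27.3283.

Run 5: The run returns to its start, so emit a `<polygon>` with points (Y-flipped): 118.0147,91.9746 104.3248,73.9467 109.8841,52.0033 130.5063,42.6682 150.6625,52.9710 155.1746,75.1534 140.6450,92.5117.

Run 6: The run returns to its start, so emit a `<polygon>` with points (Y-flipped): 22.4280,32.0083 57.5083,32.0083 57.5083,44.3501 22.4280,44.3501.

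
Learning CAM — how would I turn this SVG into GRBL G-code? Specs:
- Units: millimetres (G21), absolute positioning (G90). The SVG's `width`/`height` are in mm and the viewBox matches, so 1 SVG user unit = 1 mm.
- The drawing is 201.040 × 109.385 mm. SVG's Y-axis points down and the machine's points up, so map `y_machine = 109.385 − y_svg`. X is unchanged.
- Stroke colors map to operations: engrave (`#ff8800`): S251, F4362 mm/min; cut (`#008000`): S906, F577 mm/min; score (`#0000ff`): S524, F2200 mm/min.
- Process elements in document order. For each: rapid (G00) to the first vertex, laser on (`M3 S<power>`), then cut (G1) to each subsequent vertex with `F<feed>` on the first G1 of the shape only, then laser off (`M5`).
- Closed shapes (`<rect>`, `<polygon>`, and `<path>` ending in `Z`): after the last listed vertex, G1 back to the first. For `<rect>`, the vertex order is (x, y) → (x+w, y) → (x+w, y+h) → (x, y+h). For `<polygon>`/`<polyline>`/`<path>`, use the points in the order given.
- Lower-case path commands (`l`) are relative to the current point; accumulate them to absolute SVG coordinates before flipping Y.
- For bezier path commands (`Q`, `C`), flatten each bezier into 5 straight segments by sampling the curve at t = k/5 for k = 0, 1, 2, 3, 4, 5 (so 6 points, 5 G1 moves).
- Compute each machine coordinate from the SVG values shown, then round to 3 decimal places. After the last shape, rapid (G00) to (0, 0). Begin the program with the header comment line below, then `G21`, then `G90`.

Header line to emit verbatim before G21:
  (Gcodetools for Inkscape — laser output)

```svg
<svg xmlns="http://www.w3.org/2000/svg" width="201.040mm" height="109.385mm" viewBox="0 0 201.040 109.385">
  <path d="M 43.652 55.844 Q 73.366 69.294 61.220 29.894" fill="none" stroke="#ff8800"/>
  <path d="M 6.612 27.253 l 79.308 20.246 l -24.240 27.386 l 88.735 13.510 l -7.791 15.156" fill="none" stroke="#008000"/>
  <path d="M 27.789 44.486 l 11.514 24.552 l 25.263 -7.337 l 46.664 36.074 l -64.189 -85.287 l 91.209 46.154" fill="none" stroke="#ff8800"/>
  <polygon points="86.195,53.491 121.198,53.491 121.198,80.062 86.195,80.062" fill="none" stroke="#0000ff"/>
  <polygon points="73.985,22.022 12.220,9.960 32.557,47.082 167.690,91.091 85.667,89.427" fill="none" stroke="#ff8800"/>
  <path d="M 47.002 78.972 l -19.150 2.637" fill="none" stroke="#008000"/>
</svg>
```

(Gcodetools for Inkscape — laser output)
G21
G90
G00 X43.652 Y53.541
M3 S251
G1 X53.863 Y50.275 F4362
G1 X60.726 Y51.237
G1 X64.239 Y56.427
G1 X64.404 Y65.845
G1 X61.220 Y79.491
M5
G00 X6.612 Y82.132
M3 S906
G1 X85.920 Y61.886 F577
G1 X61.680 Y34.500
G1 X150.415 Y20.990
G1 X142.624 Y5.834
M5
G00 X27.789 Y64.899
M3 S251
G1 X39.303 Y40.347 F4362
G1 X64.566 Y47.684
G1 X111.230 Y11.610
G1 X47.041 Y96.897
G1 X138.250 Y50.743
M5
G00 X86.195 Y55.894
M3 S524
G1 X121.198 Y55.894 F2200
G1 X121.198 Y29.323
G1 X86.195 Y29.323
G1 X86.195 Y55.894
M5
G00 X73.985 Y87.363
M3 S251
G1 X12.220 Y99.425 F4362
G1 X32.557 Y62.303
G1 X167.690 Y18.294
G1 X85.667 Y19.958
G1 X73.985 Y87.363
M5
G00 X47.002 Y30.413
M3 S906
G1 X27.852 Y27.776 F577
M5
G00 X0.000 Y0.000

viewBox `0 0 201.040 109.385` with mm width/height → 1 unit = 1 mm. Flip: y_m = 109.385 − y_svg.

**Shape 1** — `<path>` quadratic bezier, stroke `#ff8800` → engrave (S251, F4362). Control points (SVG): P0=(43.652,55.844), P1=(73.366,69.294), P2=(61.220,29.894); sampled at t=k/5. Machine vertices: (43.652,53.541) → (53.863,50.275) → (60.726,51.237) → (64.239,56.427) → (64.404,65.845) → (61.220,79.491). Open path.

**Shape 2** — `<path>` open polyline, stroke `#008000` → cut (S906, F577). Machine vertices: (6.612,82.132) → (85.920,61.886) → (61.680,34.500) → (150.415,20.990) → (142.624,5.834). Open path.

**Shape 3** — `<path>` open polyline, stroke `#ff8800` → engrave (S251, F4362). Machine vertices: (27.789,64.899) → (39.303,40.347) → (64.566,47.684) → (111.230,11.610) → (47.041,96.897) → (138.250,50.743). Open path.

**Shape 4** — `<polygon>` rectangle, stroke `#0000ff` → score (S524, F2200). Machine vertices: (86.195,55.894) → (121.198,55.894) → (121.198,29.323) → (86.195,29.323) → (86.195,55.894). Closed: final G1 returns to the first vertex.

**Shape 5** — `<polygon>` closed polygon, stroke `#ff8800` → engrave (S251, F4362). Machine vertices: (73.985,87.363) → (12.220,99.425) → (32.557,62.303) → (167.690,18.294) → (85.667,19.958) → (73.985,87.363). Closed: final G1 returns to the first vertex.

**Shape 6** — `<path>` line segment, stroke `#008000` → cut (S906, F577). Machine vertices: (47.002,30.413) → (27.852,27.776). Open path.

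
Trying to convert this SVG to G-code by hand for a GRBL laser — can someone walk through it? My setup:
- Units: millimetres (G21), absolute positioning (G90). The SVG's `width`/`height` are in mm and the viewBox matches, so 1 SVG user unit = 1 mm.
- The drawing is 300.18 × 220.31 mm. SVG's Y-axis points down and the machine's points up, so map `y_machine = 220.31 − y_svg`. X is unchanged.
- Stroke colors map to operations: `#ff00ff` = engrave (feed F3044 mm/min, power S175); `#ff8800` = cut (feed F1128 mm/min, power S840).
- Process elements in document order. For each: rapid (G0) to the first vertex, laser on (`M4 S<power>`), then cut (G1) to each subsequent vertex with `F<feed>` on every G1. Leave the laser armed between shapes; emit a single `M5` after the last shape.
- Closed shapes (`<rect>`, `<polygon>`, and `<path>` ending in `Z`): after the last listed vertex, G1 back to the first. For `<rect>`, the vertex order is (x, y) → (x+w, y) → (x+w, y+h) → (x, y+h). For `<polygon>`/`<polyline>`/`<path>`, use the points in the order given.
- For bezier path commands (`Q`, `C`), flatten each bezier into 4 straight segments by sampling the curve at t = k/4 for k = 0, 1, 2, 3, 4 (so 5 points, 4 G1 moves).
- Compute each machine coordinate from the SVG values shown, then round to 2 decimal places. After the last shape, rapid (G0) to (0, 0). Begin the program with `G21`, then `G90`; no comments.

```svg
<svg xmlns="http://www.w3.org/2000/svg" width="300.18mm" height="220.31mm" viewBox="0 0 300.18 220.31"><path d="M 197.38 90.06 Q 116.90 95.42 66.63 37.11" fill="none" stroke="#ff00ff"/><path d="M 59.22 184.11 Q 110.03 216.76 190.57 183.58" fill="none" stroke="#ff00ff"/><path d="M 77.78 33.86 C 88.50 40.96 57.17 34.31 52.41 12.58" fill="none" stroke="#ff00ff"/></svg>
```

1 u = 1 mm; y_m = 220.31 − y.

[1] `<path>` quadratic bezier, #ff00ff→engrave S175 F3044: (197.38,130.25) → (159.03,131.55) → (124.45,140.81) → (93.65,158.02) → (66.63,183.20)

[2] `<path>` quadratic bezier, #ff00ff→engrave S175 F3044: (59.22,36.20) → (86.48,23.99) → (117.46,20.01) → (152.16,24.25) → (190.57,36.73)

[3] `<path>` cubic bezier, #ff00ff→engrave S175 F3044: (77.78,186.45) → (79.01,183.72) → (70.90,186.28) → (59.89,194.24) → (52.41,207.73)

G21
G90
G0 X197.38 Y130.25
M4 S175
G1 X159.03 Y131.55 F3044
G1 X124.45 Y140.81 F3044
G1 X93.65 Y158.02 F3044
G1 X66.63 Y183.20 F3044
G0 X59.22 Y36.20
M4 S175
G1 X86.48 Y23.99 F3044
G1 X117.46 Y20.01 F3044
G1 X152.16 Y24.25 F3044
G1 X190.57 Y36.73 F3044
G0 X77.78 Y186.45
M4 S175
G1 X79.01 Y183.72 F3044
G1 X70.90 Y186.28 F3044
G1 X59.89 Y194.24 F3044
G1 X52.41 Y207.73 F3044
M5
G0 X0.00 Y0.00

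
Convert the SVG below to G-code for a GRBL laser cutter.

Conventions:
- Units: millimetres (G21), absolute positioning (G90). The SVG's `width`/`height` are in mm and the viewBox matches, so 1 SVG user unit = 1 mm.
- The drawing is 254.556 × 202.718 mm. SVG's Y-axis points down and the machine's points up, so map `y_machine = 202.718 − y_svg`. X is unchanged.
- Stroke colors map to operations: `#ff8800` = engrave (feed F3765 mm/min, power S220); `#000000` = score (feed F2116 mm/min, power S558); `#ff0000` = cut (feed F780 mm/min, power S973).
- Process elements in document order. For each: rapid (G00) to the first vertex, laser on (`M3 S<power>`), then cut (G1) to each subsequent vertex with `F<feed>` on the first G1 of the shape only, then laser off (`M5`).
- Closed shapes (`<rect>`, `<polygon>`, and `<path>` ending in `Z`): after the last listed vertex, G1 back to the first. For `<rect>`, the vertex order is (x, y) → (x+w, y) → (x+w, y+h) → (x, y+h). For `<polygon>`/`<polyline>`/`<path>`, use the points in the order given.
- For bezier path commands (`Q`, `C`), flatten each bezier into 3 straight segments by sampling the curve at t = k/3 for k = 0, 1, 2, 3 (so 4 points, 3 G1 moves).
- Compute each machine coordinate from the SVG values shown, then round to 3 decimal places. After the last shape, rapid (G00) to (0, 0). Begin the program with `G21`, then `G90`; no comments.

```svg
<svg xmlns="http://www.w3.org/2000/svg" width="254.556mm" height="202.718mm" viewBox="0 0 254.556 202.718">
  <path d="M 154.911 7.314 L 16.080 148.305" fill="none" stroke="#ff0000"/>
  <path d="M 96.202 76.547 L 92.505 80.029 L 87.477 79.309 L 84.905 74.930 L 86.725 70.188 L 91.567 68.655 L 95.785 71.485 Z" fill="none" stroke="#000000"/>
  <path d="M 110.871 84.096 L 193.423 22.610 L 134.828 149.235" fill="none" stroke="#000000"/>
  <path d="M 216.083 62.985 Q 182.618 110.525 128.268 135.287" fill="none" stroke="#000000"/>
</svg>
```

G21
G90
G00 X154.911 Y195.404
M3 S973
G1 X16.080 Y54.413 F780
M5
G00 X96.202 Y126.171
M3 S558
G1 X92.505 Y122.689 F2116
G1 X87.477 Y123.409
G1 X84.905 Y127.788
G1 X86.725 Y132.530
G1 X91.567 Y134.063
G1 X95.785 Y131.233
G1 X96.202 Y126.171
M5
G00 X110.871 Y118.622
M3 S558
G1 X193.423 Y180.108 F2116
G1 X134.828 Y53.483
M5
G00 X216.083 Y139.733
M3 S558
G1 X191.452 Y110.571 F2116
G1 X162.181 Y86.470
G1 X128.268 Y67.431
M5
G00 X0.000 Y0.000

viewBox `0 0 254.556 202.718` with mm width/height → 1 unit = 1 mm. Flip: y_m = 202.718 − y_svg.

**Shape 1** — `<path>` line segment, stroke `#ff0000` → cut (S973, F780). Machine vertices: (154.911,195.404) → (16.080,54.413). Open path.

**Shape 2** — `<path>` regular polygon, stroke `#000000` → score (S558, F2116). Machine vertices: (96.202,126.171) → (92.505,122.689) → (87.477,123.409) → (84.905,127.788) → (86.725,132.530) → (91.567,134.063) → (95.785,131.233) → (96.202,126.171). Closed: final G1 returns to the first vertex.

**Shape 3** — `<path>` open polyline, stroke `#000000` → score (S558, F2116). Machine vertices: (110.871,118.622) → (193.423,180.108) → (134.828,53.483). Open path.

**Shape 4** — `<path>` quadratic bezier, stroke `#000000` → score (S558, F2116). Control points (SVG): P0=(216.083,62.985), P1=(182.618,110.525), P2=(128.268,135.287); sampled at t=k/3. Machine vertices: (216.083,139.733) → (191.452,110.571) → (162.181,86.470) → (128.268,67.431). Open path.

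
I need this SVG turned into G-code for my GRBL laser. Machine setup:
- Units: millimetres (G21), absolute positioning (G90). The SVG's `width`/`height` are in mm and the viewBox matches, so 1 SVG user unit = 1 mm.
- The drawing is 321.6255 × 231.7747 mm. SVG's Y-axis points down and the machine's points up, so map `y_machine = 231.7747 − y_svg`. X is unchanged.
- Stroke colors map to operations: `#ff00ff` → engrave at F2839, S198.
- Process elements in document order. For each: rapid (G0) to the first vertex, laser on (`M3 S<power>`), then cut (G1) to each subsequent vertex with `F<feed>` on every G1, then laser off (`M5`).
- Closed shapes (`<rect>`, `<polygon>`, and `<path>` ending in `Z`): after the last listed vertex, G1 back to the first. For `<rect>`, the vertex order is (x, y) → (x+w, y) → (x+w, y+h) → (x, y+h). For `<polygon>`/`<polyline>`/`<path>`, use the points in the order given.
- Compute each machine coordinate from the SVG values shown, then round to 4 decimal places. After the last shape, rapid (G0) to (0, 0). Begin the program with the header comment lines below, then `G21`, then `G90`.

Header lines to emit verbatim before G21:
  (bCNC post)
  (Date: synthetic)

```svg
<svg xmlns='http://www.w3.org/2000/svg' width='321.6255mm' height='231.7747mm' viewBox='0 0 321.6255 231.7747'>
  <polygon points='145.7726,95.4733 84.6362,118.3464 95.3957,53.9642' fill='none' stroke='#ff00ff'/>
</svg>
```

(bCNC post)
(Date: synthetic)
G21
G90
G0 X145.7726 Y136.3014
M3 S198
G1 X84.6362 Y113.4283 F2839
G1 X95.3957 Y177.8105 F2839
G1 X145.7726 Y136.3014 F2839
M5
G0 X0.0000 Y0.0000

1 u = 1 mm; y_m = 231.7747 − y.

[1] `<polygon>` regular polygon, #ff00ff→engrave S198 F2839: (145.7726,136.3014) → (84.6362,113.4283) → (95.3957,177.8105) → (145.7726,136.3014) (closed)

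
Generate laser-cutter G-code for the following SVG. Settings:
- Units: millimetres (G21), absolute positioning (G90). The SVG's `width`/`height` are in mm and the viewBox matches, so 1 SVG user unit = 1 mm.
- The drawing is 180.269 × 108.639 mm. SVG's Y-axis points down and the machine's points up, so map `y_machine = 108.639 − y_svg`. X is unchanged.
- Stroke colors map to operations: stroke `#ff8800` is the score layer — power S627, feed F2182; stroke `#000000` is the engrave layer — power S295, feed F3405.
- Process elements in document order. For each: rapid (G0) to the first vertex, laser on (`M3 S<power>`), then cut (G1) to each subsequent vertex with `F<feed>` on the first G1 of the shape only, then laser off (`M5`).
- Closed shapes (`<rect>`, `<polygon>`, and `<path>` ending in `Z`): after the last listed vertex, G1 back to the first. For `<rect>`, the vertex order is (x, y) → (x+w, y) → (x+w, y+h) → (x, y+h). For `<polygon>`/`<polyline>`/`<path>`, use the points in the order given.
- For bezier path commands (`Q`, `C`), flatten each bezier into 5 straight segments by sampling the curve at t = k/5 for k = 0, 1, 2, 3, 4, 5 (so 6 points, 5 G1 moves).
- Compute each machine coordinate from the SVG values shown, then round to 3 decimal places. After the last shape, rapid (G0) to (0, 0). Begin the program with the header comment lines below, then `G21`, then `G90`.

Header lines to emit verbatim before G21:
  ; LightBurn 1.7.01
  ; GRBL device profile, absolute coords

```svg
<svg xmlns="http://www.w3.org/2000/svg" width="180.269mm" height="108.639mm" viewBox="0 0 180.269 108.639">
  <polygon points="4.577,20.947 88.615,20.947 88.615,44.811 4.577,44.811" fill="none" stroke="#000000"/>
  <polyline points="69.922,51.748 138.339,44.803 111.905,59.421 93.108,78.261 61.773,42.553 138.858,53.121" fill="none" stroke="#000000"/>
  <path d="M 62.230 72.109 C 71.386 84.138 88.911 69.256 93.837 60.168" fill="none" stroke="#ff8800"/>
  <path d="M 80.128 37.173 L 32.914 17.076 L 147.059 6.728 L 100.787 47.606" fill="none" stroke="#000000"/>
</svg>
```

; LightBurn 1.7.01
; GRBL device profile, absolute coords
G21
G90
G0 X4.577 Y87.692
M3 S295
G1 X88.615 Y87.692 F3405
G1 X88.615 Y63.828
G1 X4.577 Y63.828
G1 X4.577 Y87.692
M5
G0 X69.922 Y56.891
M3 S295
G1 X138.339 Y63.836 F3405
G1 X111.905 Y49.218
G1 X93.108 Y30.378
G1 X61.773 Y66.086
G1 X138.858 Y55.518
M5
G0 X62.230 Y36.530
M3 S627
G1 X68.560 Y32.280 F2182
G1 X75.892 Y32.919
G1 X83.220 Y36.877
G1 X89.537 Y42.585
G1 X93.837 Y48.471
M5
G0 X80.128 Y71.466
M3 S295
G1 X32.914 Y91.563 F3405
G1 X147.059 Y101.911
G1 X100.787 Y61.033
M5
G0 X0.000 Y0.000

viewBox `0 0 180.269 108.639` with mm width/height → 1 unit = 1 mm. Flip: y_m = 108.639 − y_svg.

**Shape 1** — `<polygon>` rectangle, stroke `#000000` → engrave (S295, F3405). Machine vertices: (4.577,87.692) → (88.615,87.692) → (88.615,63.828) → (4.577,63.828) → (4.577,87.692). Closed: final G1 returns to the first vertex.

**Shape 2** — `<polyline>` open polyline, stroke `#000000` → engrave (S295, F3405). Machine vertices: (69.922,56.891) → (138.339,63.836) → (111.905,49.218) → (93.108,30.378) → (61.773,66.086) → (138.858,55.518). Open path.

**Shape 3** — `<path>` cubic bezier, stroke `#ff8800` → score (S627, F2182). Control points (SVG): P0=(62.230,72.109), P1=(71.386,84.138), P2=(88.911,69.256), P3=(93.837,60.168); sampled at t=k/5. Machine vertices: (62.230,36.530) → (68.560,32.280) → (75.892,32.919) → (83.220,36.877) → (89.537,42.585) → (93.837,48.471). Open path.

**Shape 4** — `<path>` open polyline, stroke `#000000` → engrave (S295, F3405). Machine vertices: (80.128,71.466) → (32.914,91.563) → (147.059,101.911) → (100.787,61.033). Open path.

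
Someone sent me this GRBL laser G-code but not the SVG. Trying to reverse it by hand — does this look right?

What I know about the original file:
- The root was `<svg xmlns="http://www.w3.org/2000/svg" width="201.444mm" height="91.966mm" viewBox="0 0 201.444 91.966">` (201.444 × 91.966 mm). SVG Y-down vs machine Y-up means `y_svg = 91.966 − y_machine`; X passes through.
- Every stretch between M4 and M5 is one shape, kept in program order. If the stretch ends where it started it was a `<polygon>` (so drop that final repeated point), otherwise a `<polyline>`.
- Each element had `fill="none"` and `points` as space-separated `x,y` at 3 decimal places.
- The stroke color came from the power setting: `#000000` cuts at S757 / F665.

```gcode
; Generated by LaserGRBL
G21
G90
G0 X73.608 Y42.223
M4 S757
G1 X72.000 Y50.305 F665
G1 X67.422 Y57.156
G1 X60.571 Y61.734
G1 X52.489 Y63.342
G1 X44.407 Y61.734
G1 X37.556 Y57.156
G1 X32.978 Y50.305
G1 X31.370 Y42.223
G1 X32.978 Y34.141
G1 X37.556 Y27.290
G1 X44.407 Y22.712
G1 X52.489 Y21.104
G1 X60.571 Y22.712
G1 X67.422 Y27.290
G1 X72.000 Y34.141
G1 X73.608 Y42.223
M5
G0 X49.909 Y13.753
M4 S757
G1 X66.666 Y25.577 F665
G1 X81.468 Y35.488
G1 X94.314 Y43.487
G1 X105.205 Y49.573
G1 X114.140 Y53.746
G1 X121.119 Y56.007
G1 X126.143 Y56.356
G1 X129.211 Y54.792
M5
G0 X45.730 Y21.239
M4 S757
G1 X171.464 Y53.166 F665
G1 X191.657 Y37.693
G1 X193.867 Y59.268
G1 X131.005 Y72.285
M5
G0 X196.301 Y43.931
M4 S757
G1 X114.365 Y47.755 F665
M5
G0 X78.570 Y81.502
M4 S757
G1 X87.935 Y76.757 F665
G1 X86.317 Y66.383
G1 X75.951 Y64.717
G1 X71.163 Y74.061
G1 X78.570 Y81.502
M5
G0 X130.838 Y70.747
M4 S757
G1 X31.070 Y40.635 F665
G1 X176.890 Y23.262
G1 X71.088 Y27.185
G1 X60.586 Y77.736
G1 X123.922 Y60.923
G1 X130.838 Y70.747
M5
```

<svg xmlns="http://www.w3.org/2000/svg" width="201.444mm" height="91.966mm" viewBox="0 0 201.444 91.966">
  <polygon points="73.608,49.743 72.000,41.661 67.422,34.810 60.571,30.232 52.489,28.624 44.407,30.232 37.556,34.810 32.978,41.661 31.370,49.743 32.978,57.825 37.556,64.676 44.407,69.254 52.489,70.862 60.571,69.254 67.422,64.676 72.000,57.825" fill="none" stroke="#000000"/>
  <polyline points="49.909,78.213 66.666,66.389 81.468,56.478 94.314,48.479 105.205,42.393 114.140,38.220 121.119,35.959 126.143,35.610 129.211,37.174" fill="none" stroke="#000000"/>
  <polyline points="45.730,70.727 171.464,38.800 191.657,54.273 193.867,32.698 131.005,19.681" fill="none" stroke="#000000"/>
  <polyline points="196.301,48.035 114.365,44.211" fill="none" stroke="#000000"/>
  <polygon points="78.570,10.464 87.935,15.209 86.317,25.583 75.951,27.249 71.163,17.905" fill="none" stroke="#000000"/>
  <polygon points="130.838,21.219 31.070,51.331 176.890,68.704 71.088,64.781 60.586,14.230 123.922,31.043" fill="none" stroke="#000000"/>
</svg>

y_svg = 91.966 − y_m. Every run uses S757, so all elements get stroke `#000000` (cut).

[1] closed run; points: 73.608,49.743 72.000,41.661 67.422,34.810 60.571,30.232 52.489,28.624 44.407,30.232 37.556,34.810 32.978,41.661 31.370,49.743 32.978,57.825 37.556,64.676 44.407,69.254 52.489,70.862 60.571,69.254 67.422,64.676 72.000,57.825

[2] open run; points: 49.909,78.213 66.666,66.389 81.468,56.478 94.314,48.479 105.205,42.393 114.140,38.220 121.119,35.959 126.143,35.610 129.211,37.174

[3] open run; points: 45.730,70.727 171.464,38.800 191.657,54.273 193.867,32.698 131.005,19.681

[4] open run; points: 196.301,48.035 114.365,44.211

[5] closed run; points: 78.570,10.464 87.935,15.209 86.317,25.583 75.951,27.249 71.163,17.905

[6] closed run; points: 130.838,21.219 31.070,51.331 176.890,68.704 71.088,64.781 60.586,14.230 123.922,31.043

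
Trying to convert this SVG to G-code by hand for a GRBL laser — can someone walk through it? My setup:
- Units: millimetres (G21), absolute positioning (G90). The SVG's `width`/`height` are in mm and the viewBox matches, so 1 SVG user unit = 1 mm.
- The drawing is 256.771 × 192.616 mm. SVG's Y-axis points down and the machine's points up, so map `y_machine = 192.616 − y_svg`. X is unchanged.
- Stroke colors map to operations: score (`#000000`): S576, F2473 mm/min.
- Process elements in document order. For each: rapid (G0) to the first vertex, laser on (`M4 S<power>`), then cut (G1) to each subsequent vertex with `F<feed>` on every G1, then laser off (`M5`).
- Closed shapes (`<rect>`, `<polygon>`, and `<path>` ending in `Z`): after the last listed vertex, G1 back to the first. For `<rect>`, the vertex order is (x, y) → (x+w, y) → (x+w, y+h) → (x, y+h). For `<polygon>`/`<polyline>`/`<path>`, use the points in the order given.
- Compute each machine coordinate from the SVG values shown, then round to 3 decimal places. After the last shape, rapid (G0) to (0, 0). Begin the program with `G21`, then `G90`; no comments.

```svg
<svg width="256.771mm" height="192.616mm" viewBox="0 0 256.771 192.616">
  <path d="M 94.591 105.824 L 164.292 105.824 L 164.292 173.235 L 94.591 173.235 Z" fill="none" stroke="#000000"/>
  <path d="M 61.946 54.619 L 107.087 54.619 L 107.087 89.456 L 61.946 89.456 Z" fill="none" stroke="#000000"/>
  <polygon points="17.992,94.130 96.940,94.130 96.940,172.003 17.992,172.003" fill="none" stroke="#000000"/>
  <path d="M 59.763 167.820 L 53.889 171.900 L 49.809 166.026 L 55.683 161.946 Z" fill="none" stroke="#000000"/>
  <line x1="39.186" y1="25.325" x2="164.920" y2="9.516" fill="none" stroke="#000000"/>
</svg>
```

1 u = 1 mm; y_m = 192.616 − y.

[1] `<path>` rectangle, #000000→score S576 F2473: (94.591,86.792) → (164.292,86.792) → (164.292,19.381) → (94.591,19.381) → (94.591,86.792) (closed)

[2] `<path>` rectangle, #000000→score S576 F2473: (61.946,137.997) → (107.087,137.997) → (107.087,103.160) → (61.946,103.160) → (61.946,137.997) (closed)

[3] `<polygon>` rectangle, #000000→score S576 F2473: (17.992,98.486) → (96.940,98.486) → (96.940,20.613) → (17.992,20.613) → (17.992,98.486) (closed)

[4] `<path>` regular polygon, #000000→score S576 F2473: (59.763,24.796) → (53.889,20.716) → (49.809,26.590) → (55.683,30.670) → (59.763,24.796) (closed)

[5] `<line>` line segment, #000000→score S576 F2473: (39.186,167.291) → (164.920,183.100)

G21
G90
G0 X94.591 Y86.792
M4 S576
G1 X164.292 Y86.792 F2473
G1 X164.292 Y19.381 F2473
G1 X94.591 Y19.381 F2473
G1 X94.591 Y86.792 F2473
M5
G0 X61.946 Y137.997
M4 S576
G1 X107.087 Y137.997 F2473
G1 X107.087 Y103.160 F2473
G1 X61.946 Y103.160 F2473
G1 X61.946 Y137.997 F2473
M5
G0 X17.992 Y98.486
M4 S576
G1 X96.940 Y98.486 F2473
G1 X96.940 Y20.613 F2473
G1 X17.992 Y20.613 F2473
G1 X17.992 Y98.486 F2473
M5
G0 X59.763 Y24.796
M4 S576
G1 X53.889 Y20.716 F2473
G1 X49.809 Y26.590 F2473
G1 X55.683 Y30.670 F2473
G1 X59.763 Y24.796 F2473
M5
G0 X39.186 Y167.291
M4 S576
G1 X164.920 Y183.100 F2473
M5
G0 X0.000 Y0.000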